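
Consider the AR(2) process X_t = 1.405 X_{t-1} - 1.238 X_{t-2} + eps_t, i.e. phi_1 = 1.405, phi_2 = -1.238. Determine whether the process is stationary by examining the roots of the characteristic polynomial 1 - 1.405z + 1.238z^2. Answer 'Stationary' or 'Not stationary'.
\text{Not stationary}

The AR(p) characteristic polynomial is P(z) = 1 - 1.405z + 1.238z^2.
Stationarity requires all roots to lie outside the unit circle, i.e. |z| > 1 for every root.
Set 1 + (-1.405) z + (1.238) z^2 = 0, i.e. a z^2 + b z + c = 0 with a = 1.238, b = -1.405, c = 1.
Discriminant D = b^2 - 4ac = (-1.405)^2 - 4*(1.238)*1 = 1.974025 - (4.952) = -2.977975.
D < 0, so the roots are the complex-conjugate pair z = (-b +/- i sqrt(-D)) / (2a) = 0.5674 +/- 0.697i.
For a conjugate pair |z|^2 = z * conj(z) = (product of roots) = c/a = 1/(1.238) = 0.807754, so |z| = sqrt(0.807754) = 0.8988 for both roots.
Moduli of all roots: 0.8988, 0.8988.
All moduli strictly greater than 1? No.
Verdict: Not stationary.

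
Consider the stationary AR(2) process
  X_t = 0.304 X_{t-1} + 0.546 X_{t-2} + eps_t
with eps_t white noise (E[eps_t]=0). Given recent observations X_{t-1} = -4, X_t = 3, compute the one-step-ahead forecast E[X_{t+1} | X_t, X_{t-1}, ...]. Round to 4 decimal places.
E[X_{t+1} \mid \mathcal F_t] = -1.2720

For an AR(p) model X_t = c + sum_i phi_i X_{t-i} + eps_t, the
one-step-ahead conditional mean is
  E[X_{t+1} | X_t, ...] = c + sum_i phi_i X_{t+1-i}.
Substitute known values:
  E[X_{t+1} | ...] = (0.304) * (3) + (0.546) * (-4)
                   = -1.2720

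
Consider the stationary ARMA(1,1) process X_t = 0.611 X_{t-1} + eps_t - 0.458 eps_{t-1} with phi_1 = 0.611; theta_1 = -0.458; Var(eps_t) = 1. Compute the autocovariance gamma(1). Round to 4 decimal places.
\gamma(1) = 0.1758

Multiply the model equation by X_{t-k} and take expectations. With theta_0 = psi_0 = 1 and psi_j the MA(infinity) weights, this gives
  gamma(k) - sum_i phi_i gamma(k-i) = c_k,
  c_k = sigma^2 * sum_{j=k..q} theta_j psi_{j-k}   (c_k = 0 for k > q),
using gamma(-m) = gamma(m).
psi-weights needed (psi_j = theta_j + sum_i phi_i psi_{j-i}):
  psi_1 = theta_1 + phi_1 = -0.458 + (0.611) = 0.153
Right-hand sides:
  c_0 = sigma^2 (1 + theta_1 psi_1) = 1 * (1 + (-0.458)(0.153)) = 1 * 0.929926 = 0.929926
  c_1 = sigma^2 theta_1 = 1 * (-0.458) = -0.458
  c_2 = 0
Equations for k = 0 and k = 1 (AR order 1):
  gamma(0) = phi_1 gamma(1) + c_0
  gamma(1) = phi_1 gamma(0) + c_1
Substituting the second into the first: gamma(0) (1 - phi_1^2) = c_0 + phi_1 c_1, so
  gamma(0) = (c_0 + phi_1 c_1) / (1 - phi_1^2) = (0.929926 + (0.611)(-0.458)) / (1 - (0.611)^2) = 0.650088 / 0.626679 = 1.037354.
  gamma(1) = phi_1 gamma(0) + c_1 = (0.611)(1.037354) + (-0.458) = 0.175823.
Therefore gamma(1) = 0.1758 (to 4 decimal places).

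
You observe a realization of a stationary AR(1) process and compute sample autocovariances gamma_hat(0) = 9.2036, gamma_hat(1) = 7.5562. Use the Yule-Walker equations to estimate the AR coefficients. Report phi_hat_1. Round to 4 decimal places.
\hat\phi_{1} = 0.8210

The Yule-Walker equations for an AR(p) process read, in matrix form,
  Gamma_p phi = r_p,   with   (Gamma_p)_{ij} = gamma(|i - j|),
                       (r_p)_i = gamma(i),   i,j = 1..p.
Substitute the sample gammas (Toeplitz matrix and right-hand side of size 1):
  Gamma_p = [[9.2036]]
  r_p     = [7.5562]
With p = 1 this is the single equation gamma(0) phi_1 = gamma(1):
  phi_hat_1 = gamma(1) / gamma(0) = 7.5562 / 9.2036 = 0.8210.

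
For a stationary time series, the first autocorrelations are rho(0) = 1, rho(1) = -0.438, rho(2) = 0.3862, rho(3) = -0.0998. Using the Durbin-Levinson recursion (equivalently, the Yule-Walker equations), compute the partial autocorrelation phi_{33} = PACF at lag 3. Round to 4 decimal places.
\phi_{33} = 0.1760

The PACF at lag k is phi_{kk}, the last component of the solution
to the Yule-Walker system G_k phi = r_k where
  (G_k)_{ij} = rho(|i - j|), (r_k)_i = rho(i), i,j = 1..k.
Equivalently, Durbin-Levinson gives phi_{kk} iteratively:
  phi_{11} = rho(1)
  phi_{kk} = [rho(k) - sum_{j=1..k-1} phi_{k-1,j} rho(k-j)]
            / [1 - sum_{j=1..k-1} phi_{k-1,j} rho(j)],
  phi_{k,j} = phi_{k-1,j} - phi_{kk} phi_{k-1,k-j},  j = 1..k-1.
Step k = 1:
  phi_11 = rho(1) = -0.438.
Step k = 2:
  phi_22 = [rho(2) - phi_11 rho(1)] / [1 - phi_11 rho(1)] = [0.3862 - (-0.438)(-0.438)] / [1 - (-0.438)(-0.438)]
         = 0.194356 / 0.808156 = 0.240493.
  Update: phi_21 = phi_11 - phi_22 phi_11 = -0.438 - (0.240493)(-0.438) = -0.332664.
Step k = 3:
  phi_33 = [rho(3) - phi_21 rho(2) - phi_22 rho(1)] / [1 - phi_21 rho(1) - phi_22 rho(2)]
    numerator   = -0.0998 - (-0.332664)(0.3862) - (0.240493)(-0.438) = 0.13401084
    denominator = 1 - (-0.332664)(-0.438) - (0.240493)(0.3862) = 0.76141471
  phi_33 = 0.13401084 / 0.76141471 = 0.176.
Therefore phi_{33} = 0.1760.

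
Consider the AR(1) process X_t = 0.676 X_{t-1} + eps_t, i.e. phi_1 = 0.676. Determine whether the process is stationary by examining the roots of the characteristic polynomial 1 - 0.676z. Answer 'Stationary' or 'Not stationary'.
\text{Stationary}

The AR(p) characteristic polynomial is P(z) = 1 - 0.676z.
Stationarity requires all roots to lie outside the unit circle, i.e. |z| > 1 for every root.
This is linear in z: 1 + (-0.676) z = 0  =>  z = -1/(-0.676) = 1.47929,  |z| = 1.47929.
Moduli of all roots: 1.4793.
All moduli strictly greater than 1? Yes.
Verdict: Stationary.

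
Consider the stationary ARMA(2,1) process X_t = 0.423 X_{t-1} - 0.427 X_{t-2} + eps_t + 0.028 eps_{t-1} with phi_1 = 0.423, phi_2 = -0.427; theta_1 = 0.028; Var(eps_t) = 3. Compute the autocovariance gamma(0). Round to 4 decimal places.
\gamma(0) = 4.0923

Multiply the model equation by X_{t-k} and take expectations. With theta_0 = psi_0 = 1 and psi_j the MA(infinity) weights, this gives
  gamma(k) - sum_i phi_i gamma(k-i) = c_k,
  c_k = sigma^2 * sum_{j=k..q} theta_j psi_{j-k}   (c_k = 0 for k > q),
using gamma(-m) = gamma(m).
psi-weights needed (psi_j = theta_j + sum_i phi_i psi_{j-i}):
  psi_1 = theta_1 + phi_1 = 0.028 + (0.423) = 0.451
Right-hand sides:
  c_0 = sigma^2 (1 + theta_1 psi_1) = 3 * (1 + (0.028)(0.451)) = 3 * 1.012628 = 3.037884
  c_1 = sigma^2 theta_1 = 3 * (0.028) = 0.084
  c_2 = 0
Equations for k = 0, 1, 2 (AR order 2, c_2 = 0):
  (E0) gamma(0) = phi_1 gamma(1) + phi_2 gamma(2) + c_0
  (E1) gamma(1) = phi_1 gamma(0) + phi_2 gamma(1) + c_1
  (E2) gamma(2) = phi_1 gamma(1) + phi_2 gamma(0)
From (E1): gamma(1) = A gamma(0) + B with
  A = phi_1 / (1 - phi_2) = 0.423 / 1.427 = 0.296426,   B = c_1 / (1 - phi_2) = 0.084 / 1.427 = 0.058865.
Insert (E2) into (E0): gamma(0) (1 - phi_2^2) = phi_1 (1 + phi_2) gamma(1) + c_0.
  phi_1 (1 + phi_2) = (0.423)(0.573) = 0.242379,   1 - phi_2^2 = 0.817671.
Replace gamma(1) by A gamma(0) + B and collect gamma(0):
  gamma(0) [0.817671 - (0.242379)(0.296426)] = (0.242379)(0.058865) + 3.037884
  gamma(0) * 0.745824 = 3.052152
  gamma(0) = 3.052152 / 0.745824 = 4.092324.
Therefore gamma(0) = 4.0923 (to 4 decimal places).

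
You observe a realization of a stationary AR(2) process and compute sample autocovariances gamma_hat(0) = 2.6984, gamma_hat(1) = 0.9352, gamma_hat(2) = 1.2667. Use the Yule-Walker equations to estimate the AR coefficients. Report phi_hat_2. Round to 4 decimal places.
\hat\phi_{2} = 0.3970

The Yule-Walker equations for an AR(p) process read, in matrix form,
  Gamma_p phi = r_p,   with   (Gamma_p)_{ij} = gamma(|i - j|),
                       (r_p)_i = gamma(i),   i,j = 1..p.
Substitute the sample gammas (Toeplitz matrix and right-hand side of size 2):
  Gamma_p = [[2.6984, 0.9352], [0.9352, 2.6984]]
  r_p     = [0.9352, 1.2667]
Written out:
  2.6984 phi_1 + 0.9352 phi_2 = 0.9352
  0.9352 phi_1 + 2.6984 phi_2 = 1.2667
Solve by Cramer's rule:
  det = gamma(0)^2 - gamma(1)^2 = (2.6984)^2 - (0.9352)^2 = 7.28136256 - 0.87459904 = 6.40676352
  phi_hat_1 = [gamma(1) gamma(0) - gamma(1) gamma(2)] / det = [(0.9352)(2.6984) - (0.9352)(1.2667)] / 6.40676352 = 1.33892584 / 6.40676352 = 0.209
  phi_hat_2 = [gamma(0) gamma(2) - gamma(1)^2] / det = [(2.6984)(1.2667) - (0.9352)^2] / 6.40676352 = 2.54346424 / 6.40676352 = 0.397
So phi_hat = [0.2090, 0.3970].
Therefore phi_hat_2 = 0.3970.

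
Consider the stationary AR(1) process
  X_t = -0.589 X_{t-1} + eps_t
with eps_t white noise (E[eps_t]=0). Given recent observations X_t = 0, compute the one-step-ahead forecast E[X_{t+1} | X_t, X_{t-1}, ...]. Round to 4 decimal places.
E[X_{t+1} \mid \mathcal F_t] = 0.0000

For an AR(p) model X_t = c + sum_i phi_i X_{t-i} + eps_t, the
one-step-ahead conditional mean is
  E[X_{t+1} | X_t, ...] = c + sum_i phi_i X_{t+1-i}.
Substitute known values:
  E[X_{t+1} | ...] = (-0.589) * (0)
                   = 0.0000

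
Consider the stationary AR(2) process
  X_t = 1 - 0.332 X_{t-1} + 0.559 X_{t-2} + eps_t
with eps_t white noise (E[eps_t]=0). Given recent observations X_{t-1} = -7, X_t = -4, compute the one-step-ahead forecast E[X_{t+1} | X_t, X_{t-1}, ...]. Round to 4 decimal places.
E[X_{t+1} \mid \mathcal F_t] = -1.5850

For an AR(p) model X_t = c + sum_i phi_i X_{t-i} + eps_t, the
one-step-ahead conditional mean is
  E[X_{t+1} | X_t, ...] = c + sum_i phi_i X_{t+1-i}.
Substitute known values:
  E[X_{t+1} | ...] = 1 + (-0.332) * (-4) + (0.559) * (-7)
                   = -1.5850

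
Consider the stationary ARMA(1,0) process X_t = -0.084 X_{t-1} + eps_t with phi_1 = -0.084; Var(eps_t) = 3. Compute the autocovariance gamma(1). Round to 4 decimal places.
\gamma(1) = -0.2538

Multiply the model equation by X_{t-k} and take expectations. With theta_0 = psi_0 = 1 and psi_j the MA(infinity) weights, this gives
  gamma(k) - sum_i phi_i gamma(k-i) = c_k,
  c_k = sigma^2 * sum_{j=k..q} theta_j psi_{j-k}   (c_k = 0 for k > q),
using gamma(-m) = gamma(m).
Pure AR (q = 0): c_0 = sigma^2 = 3, c_k = 0 for k >= 1.
Equations for k = 0 and k = 1 (AR order 1):
  gamma(0) = phi_1 gamma(1) + c_0
  gamma(1) = phi_1 gamma(0) + c_1
Substituting the second into the first: gamma(0) (1 - phi_1^2) = c_0 + phi_1 c_1, so
  gamma(0) = c_0 / (1 - phi_1^2) = 3 / (1 - (-0.084)^2) = 3 / 0.992944 = 3.021318.
  gamma(1) = phi_1 gamma(0) = (-0.084)(3.021318) = -0.253791.
Therefore gamma(1) = -0.2538 (to 4 decimal places).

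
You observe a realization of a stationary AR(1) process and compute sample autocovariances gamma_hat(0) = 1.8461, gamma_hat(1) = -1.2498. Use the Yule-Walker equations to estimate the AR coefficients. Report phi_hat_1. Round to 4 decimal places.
\hat\phi_{1} = -0.6770

The Yule-Walker equations for an AR(p) process read, in matrix form,
  Gamma_p phi = r_p,   with   (Gamma_p)_{ij} = gamma(|i - j|),
                       (r_p)_i = gamma(i),   i,j = 1..p.
Substitute the sample gammas (Toeplitz matrix and right-hand side of size 1):
  Gamma_p = [[1.8461]]
  r_p     = [-1.2498]
With p = 1 this is the single equation gamma(0) phi_1 = gamma(1):
  phi_hat_1 = gamma(1) / gamma(0) = -1.2498 / 1.8461 = -0.6770.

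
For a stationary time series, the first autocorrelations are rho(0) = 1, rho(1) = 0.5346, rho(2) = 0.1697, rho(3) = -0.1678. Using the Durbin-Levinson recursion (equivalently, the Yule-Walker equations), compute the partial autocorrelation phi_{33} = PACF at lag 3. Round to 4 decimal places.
\phi_{33} = -0.2680

The PACF at lag k is phi_{kk}, the last component of the solution
to the Yule-Walker system G_k phi = r_k where
  (G_k)_{ij} = rho(|i - j|), (r_k)_i = rho(i), i,j = 1..k.
Equivalently, Durbin-Levinson gives phi_{kk} iteratively:
  phi_{11} = rho(1)
  phi_{kk} = [rho(k) - sum_{j=1..k-1} phi_{k-1,j} rho(k-j)]
            / [1 - sum_{j=1..k-1} phi_{k-1,j} rho(j)],
  phi_{k,j} = phi_{k-1,j} - phi_{kk} phi_{k-1,k-j},  j = 1..k-1.
Step k = 1:
  phi_11 = rho(1) = 0.5346.
Step k = 2:
  phi_22 = [rho(2) - phi_11 rho(1)] / [1 - phi_11 rho(1)] = [0.1697 - (0.5346)(0.5346)] / [1 - (0.5346)(0.5346)]
         = -0.11609716 / 0.71420284 = -0.162555.
  Update: phi_21 = phi_11 - phi_22 phi_11 = 0.5346 - (-0.162555)(0.5346) = 0.621502.
Step k = 3:
  phi_33 = [rho(3) - phi_21 rho(2) - phi_22 rho(1)] / [1 - phi_21 rho(1) - phi_22 rho(2)]
    numerator   = -0.1678 - (0.621502)(0.1697) - (-0.162555)(0.5346) = -0.18636702
    denominator = 1 - (0.621502)(0.5346) - (-0.162555)(0.1697) = 0.69533068
  phi_33 = -0.18636702 / 0.69533068 = -0.268.
Therefore phi_{33} = -0.2680.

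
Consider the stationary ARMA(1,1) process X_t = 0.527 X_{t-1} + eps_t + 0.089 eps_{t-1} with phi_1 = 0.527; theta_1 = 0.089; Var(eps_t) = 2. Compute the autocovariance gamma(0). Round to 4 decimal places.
\gamma(0) = 3.0507

Multiply the model equation by X_{t-k} and take expectations. With theta_0 = psi_0 = 1 and psi_j the MA(infinity) weights, this gives
  gamma(k) - sum_i phi_i gamma(k-i) = c_k,
  c_k = sigma^2 * sum_{j=k..q} theta_j psi_{j-k}   (c_k = 0 for k > q),
using gamma(-m) = gamma(m).
psi-weights needed (psi_j = theta_j + sum_i phi_i psi_{j-i}):
  psi_1 = theta_1 + phi_1 = 0.089 + (0.527) = 0.616
Right-hand sides:
  c_0 = sigma^2 (1 + theta_1 psi_1) = 2 * (1 + (0.089)(0.616)) = 2 * 1.054824 = 2.109648
  c_1 = sigma^2 theta_1 = 2 * (0.089) = 0.178
  c_2 = 0
Equations for k = 0 and k = 1 (AR order 1):
  gamma(0) = phi_1 gamma(1) + c_0
  gamma(1) = phi_1 gamma(0) + c_1
Substituting the second into the first: gamma(0) (1 - phi_1^2) = c_0 + phi_1 c_1, so
  gamma(0) = (c_0 + phi_1 c_1) / (1 - phi_1^2) = (2.109648 + (0.527)(0.178)) / (1 - (0.527)^2) = 2.203454 / 0.722271 = 3.05073.
Therefore gamma(0) = 3.0507 (to 4 decimal places).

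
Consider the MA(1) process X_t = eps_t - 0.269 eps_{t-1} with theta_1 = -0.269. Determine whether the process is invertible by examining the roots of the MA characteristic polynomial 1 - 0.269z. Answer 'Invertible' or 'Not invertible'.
\text{Invertible}

The MA(q) characteristic polynomial is P(z) = 1 - 0.269z.
Invertibility requires all roots to lie outside the unit circle, i.e. |z| > 1 for every root.
This is linear in z: 1 + (-0.269) z = 0  =>  z = -1/(-0.269) = 3.717472,  |z| = 3.717472.
Moduli of all roots: 3.7175.
All moduli strictly greater than 1? Yes.
Verdict: Invertible.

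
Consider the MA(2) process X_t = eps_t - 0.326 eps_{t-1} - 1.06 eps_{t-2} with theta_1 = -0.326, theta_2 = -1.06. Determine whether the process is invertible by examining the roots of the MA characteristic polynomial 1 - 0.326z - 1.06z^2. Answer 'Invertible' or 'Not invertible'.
\text{Not invertible}

The MA(q) characteristic polynomial is P(z) = 1 - 0.326z - 1.06z^2.
Invertibility requires all roots to lie outside the unit circle, i.e. |z| > 1 for every root.
Set 1 + (-0.326) z + (-1.06) z^2 = 0, i.e. a z^2 + b z + c = 0 with a = -1.06, b = -0.326, c = 1.
Discriminant D = b^2 - 4ac = (-0.326)^2 - 4*(-1.06)*1 = 0.106276 - (-4.24) = 4.346276.
D >= 0, so the roots are real: z = (-b +/- sqrt(D)) / (2a) = (0.326 +/- 2.084772) / (-2.12).
  z_1 = (0.326 + 2.084772) / (-2.12) = -1.1372,   |z_1| = 1.1372.
  z_2 = (0.326 - 2.084772) / (-2.12) = 0.8296,   |z_2| = 0.8296.
Moduli of all roots: 1.1372, 0.8296.
All moduli strictly greater than 1? No.
Verdict: Not invertible.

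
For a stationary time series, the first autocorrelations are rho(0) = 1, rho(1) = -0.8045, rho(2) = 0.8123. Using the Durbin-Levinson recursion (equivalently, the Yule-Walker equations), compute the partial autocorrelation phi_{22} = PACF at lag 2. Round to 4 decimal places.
\phi_{22} = 0.4679

The PACF at lag k is phi_{kk}, the last component of the solution
to the Yule-Walker system G_k phi = r_k where
  (G_k)_{ij} = rho(|i - j|), (r_k)_i = rho(i), i,j = 1..k.
Equivalently, Durbin-Levinson gives phi_{kk} iteratively:
  phi_{11} = rho(1)
  phi_{kk} = [rho(k) - sum_{j=1..k-1} phi_{k-1,j} rho(k-j)]
            / [1 - sum_{j=1..k-1} phi_{k-1,j} rho(j)],
  phi_{k,j} = phi_{k-1,j} - phi_{kk} phi_{k-1,k-j},  j = 1..k-1.
Step k = 1:
  phi_11 = rho(1) = -0.8045.
Step k = 2:
  phi_22 = [rho(2) - phi_11 rho(1)] / [1 - phi_11 rho(1)] = [0.8123 - (-0.8045)(-0.8045)] / [1 - (-0.8045)(-0.8045)]
         = 0.16507975 / 0.35277975 = 0.4679.
Therefore phi_{22} = 0.4679.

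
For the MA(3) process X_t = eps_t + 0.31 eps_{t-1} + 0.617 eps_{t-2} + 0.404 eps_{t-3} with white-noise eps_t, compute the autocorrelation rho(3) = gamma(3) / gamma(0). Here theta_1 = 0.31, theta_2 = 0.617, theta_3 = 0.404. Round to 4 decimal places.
\rho(3) = 0.2463

For an MA(q) process with theta_0 = 1, the autocovariance is
  gamma(k) = sigma^2 * sum_{i=0..q-k} theta_i * theta_{i+k},
and rho(k) = gamma(k) / gamma(0). Sigma^2 cancels.
  numerator   = (1)*(0.404) = 0.404.
  denominator = (1)^2 + (0.31)^2 + (0.617)^2 + (0.404)^2 = 1.640005.
  rho(3) = 0.404 / 1.640005 = 0.2463.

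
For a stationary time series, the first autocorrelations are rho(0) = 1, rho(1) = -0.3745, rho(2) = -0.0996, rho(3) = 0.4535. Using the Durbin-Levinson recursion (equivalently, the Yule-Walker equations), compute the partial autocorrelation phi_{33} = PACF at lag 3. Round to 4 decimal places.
\phi_{33} = 0.3800

The PACF at lag k is phi_{kk}, the last component of the solution
to the Yule-Walker system G_k phi = r_k where
  (G_k)_{ij} = rho(|i - j|), (r_k)_i = rho(i), i,j = 1..k.
Equivalently, Durbin-Levinson gives phi_{kk} iteratively:
  phi_{11} = rho(1)
  phi_{kk} = [rho(k) - sum_{j=1..k-1} phi_{k-1,j} rho(k-j)]
            / [1 - sum_{j=1..k-1} phi_{k-1,j} rho(j)],
  phi_{k,j} = phi_{k-1,j} - phi_{kk} phi_{k-1,k-j},  j = 1..k-1.
Step k = 1:
  phi_11 = rho(1) = -0.3745.
Step k = 2:
  phi_22 = [rho(2) - phi_11 rho(1)] / [1 - phi_11 rho(1)] = [-0.0996 - (-0.3745)(-0.3745)] / [1 - (-0.3745)(-0.3745)]
         = -0.23985025 / 0.85974975 = -0.278977.
  Update: phi_21 = phi_11 - phi_22 phi_11 = -0.3745 - (-0.278977)(-0.3745) = -0.478977.
Step k = 3:
  phi_33 = [rho(3) - phi_21 rho(2) - phi_22 rho(1)] / [1 - phi_21 rho(1) - phi_22 rho(2)]
    numerator   = 0.4535 - (-0.478977)(-0.0996) - (-0.278977)(-0.3745) = 0.30131709
    denominator = 1 - (-0.478977)(-0.3745) - (-0.278977)(-0.0996) = 0.79283709
  phi_33 = 0.30131709 / 0.79283709 = 0.38.
Therefore phi_{33} = 0.3800.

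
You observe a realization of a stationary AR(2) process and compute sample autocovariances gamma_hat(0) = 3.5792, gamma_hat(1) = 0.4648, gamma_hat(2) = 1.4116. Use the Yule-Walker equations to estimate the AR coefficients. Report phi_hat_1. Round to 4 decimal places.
\hat\phi_{1} = 0.0800

The Yule-Walker equations for an AR(p) process read, in matrix form,
  Gamma_p phi = r_p,   with   (Gamma_p)_{ij} = gamma(|i - j|),
                       (r_p)_i = gamma(i),   i,j = 1..p.
Substitute the sample gammas (Toeplitz matrix and right-hand side of size 2):
  Gamma_p = [[3.5792, 0.4648], [0.4648, 3.5792]]
  r_p     = [0.4648, 1.4116]
Written out:
  3.5792 phi_1 + 0.4648 phi_2 = 0.4648
  0.4648 phi_1 + 3.5792 phi_2 = 1.4116
Solve by Cramer's rule:
  det = gamma(0)^2 - gamma(1)^2 = (3.5792)^2 - (0.4648)^2 = 12.81067264 - 0.21603904 = 12.5946336
  phi_hat_1 = [gamma(1) gamma(0) - gamma(1) gamma(2)] / det = [(0.4648)(3.5792) - (0.4648)(1.4116)] / 12.5946336 = 1.00750048 / 12.5946336 = 0.08
  phi_hat_2 = [gamma(0) gamma(2) - gamma(1)^2] / det = [(3.5792)(1.4116) - (0.4648)^2] / 12.5946336 = 4.83635968 / 12.5946336 = 0.384
So phi_hat = [0.0800, 0.3840].
Therefore phi_hat_1 = 0.0800.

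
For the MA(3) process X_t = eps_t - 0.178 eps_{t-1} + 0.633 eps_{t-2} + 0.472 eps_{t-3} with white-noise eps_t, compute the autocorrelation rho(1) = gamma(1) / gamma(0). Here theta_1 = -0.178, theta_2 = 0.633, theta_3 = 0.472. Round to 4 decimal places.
\rho(1) = 0.0049

For an MA(q) process with theta_0 = 1, the autocovariance is
  gamma(k) = sigma^2 * sum_{i=0..q-k} theta_i * theta_{i+k},
and rho(k) = gamma(k) / gamma(0). Sigma^2 cancels.
  numerator   = (1)*(-0.178) + (-0.178)*(0.633) + (0.633)*(0.472) = 0.008102.
  denominator = (1)^2 + (-0.178)^2 + (0.633)^2 + (0.472)^2 = 1.655157.
  rho(1) = 0.008102 / 1.655157 = 0.0049.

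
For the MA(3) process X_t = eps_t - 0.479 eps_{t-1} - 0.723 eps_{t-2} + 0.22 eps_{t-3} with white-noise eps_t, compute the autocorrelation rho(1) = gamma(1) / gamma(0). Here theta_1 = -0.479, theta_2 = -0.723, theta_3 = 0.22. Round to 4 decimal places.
\rho(1) = -0.1620

For an MA(q) process with theta_0 = 1, the autocovariance is
  gamma(k) = sigma^2 * sum_{i=0..q-k} theta_i * theta_{i+k},
and rho(k) = gamma(k) / gamma(0). Sigma^2 cancels.
  numerator   = (1)*(-0.479) + (-0.479)*(-0.723) + (-0.723)*(0.22) = -0.291743.
  denominator = (1)^2 + (-0.479)^2 + (-0.723)^2 + (0.22)^2 = 1.80057.
  rho(1) = -0.291743 / 1.80057 = -0.1620.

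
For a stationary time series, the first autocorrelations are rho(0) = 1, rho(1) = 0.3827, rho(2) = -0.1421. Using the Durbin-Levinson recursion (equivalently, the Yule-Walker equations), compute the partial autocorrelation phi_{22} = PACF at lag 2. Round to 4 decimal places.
\phi_{22} = -0.3381

The PACF at lag k is phi_{kk}, the last component of the solution
to the Yule-Walker system G_k phi = r_k where
  (G_k)_{ij} = rho(|i - j|), (r_k)_i = rho(i), i,j = 1..k.
Equivalently, Durbin-Levinson gives phi_{kk} iteratively:
  phi_{11} = rho(1)
  phi_{kk} = [rho(k) - sum_{j=1..k-1} phi_{k-1,j} rho(k-j)]
            / [1 - sum_{j=1..k-1} phi_{k-1,j} rho(j)],
  phi_{k,j} = phi_{k-1,j} - phi_{kk} phi_{k-1,k-j},  j = 1..k-1.
Step k = 1:
  phi_11 = rho(1) = 0.3827.
Step k = 2:
  phi_22 = [rho(2) - phi_11 rho(1)] / [1 - phi_11 rho(1)] = [-0.1421 - (0.3827)(0.3827)] / [1 - (0.3827)(0.3827)]
         = -0.28855929 / 0.85354071 = -0.3381.
Therefore phi_{22} = -0.3381.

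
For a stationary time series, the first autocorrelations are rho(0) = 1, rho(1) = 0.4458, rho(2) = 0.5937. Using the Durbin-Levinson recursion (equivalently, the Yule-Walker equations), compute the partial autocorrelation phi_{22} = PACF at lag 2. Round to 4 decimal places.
\phi_{22} = 0.4929

The PACF at lag k is phi_{kk}, the last component of the solution
to the Yule-Walker system G_k phi = r_k where
  (G_k)_{ij} = rho(|i - j|), (r_k)_i = rho(i), i,j = 1..k.
Equivalently, Durbin-Levinson gives phi_{kk} iteratively:
  phi_{11} = rho(1)
  phi_{kk} = [rho(k) - sum_{j=1..k-1} phi_{k-1,j} rho(k-j)]
            / [1 - sum_{j=1..k-1} phi_{k-1,j} rho(j)],
  phi_{k,j} = phi_{k-1,j} - phi_{kk} phi_{k-1,k-j},  j = 1..k-1.
Step k = 1:
  phi_11 = rho(1) = 0.4458.
Step k = 2:
  phi_22 = [rho(2) - phi_11 rho(1)] / [1 - phi_11 rho(1)] = [0.5937 - (0.4458)(0.4458)] / [1 - (0.4458)(0.4458)]
         = 0.39496236 / 0.80126236 = 0.4929.
Therefore phi_{22} = 0.4929.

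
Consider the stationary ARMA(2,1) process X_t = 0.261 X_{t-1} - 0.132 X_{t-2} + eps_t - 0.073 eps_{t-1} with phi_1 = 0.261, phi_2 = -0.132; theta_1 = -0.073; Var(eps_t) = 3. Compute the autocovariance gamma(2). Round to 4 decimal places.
\gamma(2) = -0.2755

Multiply the model equation by X_{t-k} and take expectations. With theta_0 = psi_0 = 1 and psi_j the MA(infinity) weights, this gives
  gamma(k) - sum_i phi_i gamma(k-i) = c_k,
  c_k = sigma^2 * sum_{j=k..q} theta_j psi_{j-k}   (c_k = 0 for k > q),
using gamma(-m) = gamma(m).
psi-weights needed (psi_j = theta_j + sum_i phi_i psi_{j-i}):
  psi_1 = theta_1 + phi_1 = -0.073 + (0.261) = 0.188
Right-hand sides:
  c_0 = sigma^2 (1 + theta_1 psi_1) = 3 * (1 + (-0.073)(0.188)) = 3 * 0.986276 = 2.958828
  c_1 = sigma^2 theta_1 = 3 * (-0.073) = -0.219
  c_2 = 0
Equations for k = 0, 1, 2 (AR order 2, c_2 = 0):
  (E0) gamma(0) = phi_1 gamma(1) + phi_2 gamma(2) + c_0
  (E1) gamma(1) = phi_1 gamma(0) + phi_2 gamma(1) + c_1
  (E2) gamma(2) = phi_1 gamma(1) + phi_2 gamma(0)
From (E1): gamma(1) = A gamma(0) + B with
  A = phi_1 / (1 - phi_2) = 0.261 / 1.132 = 0.230565,   B = c_1 / (1 - phi_2) = -0.219 / 1.132 = -0.193463.
Insert (E2) into (E0): gamma(0) (1 - phi_2^2) = phi_1 (1 + phi_2) gamma(1) + c_0.
  phi_1 (1 + phi_2) = (0.261)(0.868) = 0.226548,   1 - phi_2^2 = 0.982576.
Replace gamma(1) by A gamma(0) + B and collect gamma(0):
  gamma(0) [0.982576 - (0.226548)(0.230565)] = (0.226548)(-0.193463) + 2.958828
  gamma(0) * 0.930342 = 2.914999
  gamma(0) = 2.914999 / 0.930342 = 3.133256.
  gamma(1) = A gamma(0) + B = (0.230565)(3.133256) + (-0.193463) = 0.528957.
  gamma(2) = phi_1 gamma(1) + phi_2 gamma(0) = (0.261)(0.528957) + (-0.132)(3.133256) = -0.275532.
Therefore gamma(2) = -0.2755 (to 4 decimal places).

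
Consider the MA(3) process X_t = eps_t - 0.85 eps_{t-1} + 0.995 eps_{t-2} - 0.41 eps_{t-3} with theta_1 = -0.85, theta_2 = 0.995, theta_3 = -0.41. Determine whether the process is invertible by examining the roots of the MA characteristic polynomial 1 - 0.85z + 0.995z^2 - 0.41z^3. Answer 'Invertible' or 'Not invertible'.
\text{Invertible}

The MA(q) characteristic polynomial is P(z) = 1 - 0.85z + 0.995z^2 - 0.41z^3.
Invertibility requires all roots to lie outside the unit circle, i.e. |z| > 1 for every root.
Degree 3: look for a simple real root z0 first, then factor out (1 - z/z0) and solve the remaining quadratic.
Testing z0 = 2: P(2) = 1 + (-0.85)(2) + (0.995)(2)^2 + (-0.41)(2)^3
  = 1 + (-1.7) + (3.98) + (-3.28) = 0.  So z_0 = 2 is a root, |z_0| = 2.
Divide out the factor (1 - 0.5 z) = (1 - z/z0) (since 1/z0 = 0.5):
  P(z) = (1 - 0.5 z)(1 + (-0.35) z + (0.82) z^2)
  [check: z-coef -0.35 - (0.5) = -0.85; z^2-coef 0.82 - (0.5)(-0.35) = 0.995; z^3-coef -(0.5)(0.82) = -0.41.]
Remaining roots from the quadratic factor 1 + (-0.35) z + (0.82) z^2:
  Set 1 + (-0.35) z + (0.82) z^2 = 0, i.e. a z^2 + b z + c = 0 with a = 0.82, b = -0.35, c = 1.
  Discriminant D = b^2 - 4ac = (-0.35)^2 - 4*(0.82)*1 = 0.1225 - (3.28) = -3.1575.
  D < 0, so the roots are the complex-conjugate pair z = (-b +/- i sqrt(-D)) / (2a) = 0.2134 +/- 1.0835i.
  For a conjugate pair |z|^2 = z * conj(z) = (product of roots) = c/a = 1/(0.82) = 1.219512, so |z| = sqrt(1.219512) = 1.1043 for both roots.
Moduli of all roots: 2.0000, 1.1043, 1.1043.
All moduli strictly greater than 1? Yes.
Verdict: Invertible.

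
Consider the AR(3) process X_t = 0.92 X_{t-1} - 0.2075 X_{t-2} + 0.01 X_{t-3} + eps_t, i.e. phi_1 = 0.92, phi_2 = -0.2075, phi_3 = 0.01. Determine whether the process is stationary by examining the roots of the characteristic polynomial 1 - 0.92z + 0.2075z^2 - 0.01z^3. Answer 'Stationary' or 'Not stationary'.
\text{Stationary}

The AR(p) characteristic polynomial is P(z) = 1 - 0.92z + 0.2075z^2 - 0.01z^3.
Stationarity requires all roots to lie outside the unit circle, i.e. |z| > 1 for every root.
Degree 3: look for a simple real root z0 first, then factor out (1 - z/z0) and solve the remaining quadratic.
Testing z0 = 4: P(4) = 1 + (-0.92)(4) + (0.2075)(4)^2 + (-0.01)(4)^3
  = 1 + (-3.68) + (3.32) + (-0.64) = 0.  So z_0 = 4 is a root, |z_0| = 4.
Divide out the factor (1 - 0.25 z) = (1 - z/z0) (since 1/z0 = 0.25):
  P(z) = (1 - 0.25 z)(1 + (-0.67) z + (0.04) z^2)
  [check: z-coef -0.67 - (0.25) = -0.92; z^2-coef 0.04 - (0.25)(-0.67) = 0.2075; z^3-coef -(0.25)(0.04) = -0.01.]
Remaining roots from the quadratic factor 1 + (-0.67) z + (0.04) z^2:
  Set 1 + (-0.67) z + (0.04) z^2 = 0, i.e. a z^2 + b z + c = 0 with a = 0.04, b = -0.67, c = 1.
  Discriminant D = b^2 - 4ac = (-0.67)^2 - 4*(0.04)*1 = 0.4489 - (0.16) = 0.2889.
  D >= 0, so the roots are real: z = (-b +/- sqrt(D)) / (2a) = (0.67 +/- 0.537494) / (0.08).
    z_1 = (0.67 + 0.537494) / (0.08) = 15.0937,   |z_1| = 15.0937.
    z_2 = (0.67 - 0.537494) / (0.08) = 1.6563,   |z_2| = 1.6563.
Moduli of all roots: 4.0000, 15.0937, 1.6563.
All moduli strictly greater than 1? Yes.
Verdict: Stationary.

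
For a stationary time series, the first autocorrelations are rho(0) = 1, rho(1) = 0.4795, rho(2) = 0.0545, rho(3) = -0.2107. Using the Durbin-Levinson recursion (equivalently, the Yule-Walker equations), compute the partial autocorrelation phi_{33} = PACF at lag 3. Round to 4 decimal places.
\phi_{33} = -0.1829

The PACF at lag k is phi_{kk}, the last component of the solution
to the Yule-Walker system G_k phi = r_k where
  (G_k)_{ij} = rho(|i - j|), (r_k)_i = rho(i), i,j = 1..k.
Equivalently, Durbin-Levinson gives phi_{kk} iteratively:
  phi_{11} = rho(1)
  phi_{kk} = [rho(k) - sum_{j=1..k-1} phi_{k-1,j} rho(k-j)]
            / [1 - sum_{j=1..k-1} phi_{k-1,j} rho(j)],
  phi_{k,j} = phi_{k-1,j} - phi_{kk} phi_{k-1,k-j},  j = 1..k-1.
Step k = 1:
  phi_11 = rho(1) = 0.4795.
Step k = 2:
  phi_22 = [rho(2) - phi_11 rho(1)] / [1 - phi_11 rho(1)] = [0.0545 - (0.4795)(0.4795)] / [1 - (0.4795)(0.4795)]
         = -0.17542025 / 0.77007975 = -0.227795.
  Update: phi_21 = phi_11 - phi_22 phi_11 = 0.4795 - (-0.227795)(0.4795) = 0.588728.
Step k = 3:
  phi_33 = [rho(3) - phi_21 rho(2) - phi_22 rho(1)] / [1 - phi_21 rho(1) - phi_22 rho(2)]
    numerator   = -0.2107 - (0.588728)(0.0545) - (-0.227795)(0.4795) = -0.133558
    denominator = 1 - (0.588728)(0.4795) - (-0.227795)(0.0545) = 0.73011991
  phi_33 = -0.133558 / 0.73011991 = -0.1829.
Therefore phi_{33} = -0.1829.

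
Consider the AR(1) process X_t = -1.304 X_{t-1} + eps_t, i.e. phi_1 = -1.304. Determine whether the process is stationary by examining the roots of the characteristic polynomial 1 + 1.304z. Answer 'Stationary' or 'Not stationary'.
\text{Not stationary}

The AR(p) characteristic polynomial is P(z) = 1 + 1.304z.
Stationarity requires all roots to lie outside the unit circle, i.e. |z| > 1 for every root.
This is linear in z: 1 + (1.304) z = 0  =>  z = -1/(1.304) = -0.766871,  |z| = 0.766871.
Moduli of all roots: 0.7669.
All moduli strictly greater than 1? No.
Verdict: Not stationary.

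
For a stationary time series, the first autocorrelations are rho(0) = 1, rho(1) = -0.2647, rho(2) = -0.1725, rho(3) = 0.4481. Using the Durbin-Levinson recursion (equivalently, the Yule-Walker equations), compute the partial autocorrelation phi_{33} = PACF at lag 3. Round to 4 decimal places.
\phi_{33} = 0.3709

The PACF at lag k is phi_{kk}, the last component of the solution
to the Yule-Walker system G_k phi = r_k where
  (G_k)_{ij} = rho(|i - j|), (r_k)_i = rho(i), i,j = 1..k.
Equivalently, Durbin-Levinson gives phi_{kk} iteratively:
  phi_{11} = rho(1)
  phi_{kk} = [rho(k) - sum_{j=1..k-1} phi_{k-1,j} rho(k-j)]
            / [1 - sum_{j=1..k-1} phi_{k-1,j} rho(j)],
  phi_{k,j} = phi_{k-1,j} - phi_{kk} phi_{k-1,k-j},  j = 1..k-1.
Step k = 1:
  phi_11 = rho(1) = -0.2647.
Step k = 2:
  phi_22 = [rho(2) - phi_11 rho(1)] / [1 - phi_11 rho(1)] = [-0.1725 - (-0.2647)(-0.2647)] / [1 - (-0.2647)(-0.2647)]
         = -0.24256609 / 0.92993391 = -0.260842.
  Update: phi_21 = phi_11 - phi_22 phi_11 = -0.2647 - (-0.260842)(-0.2647) = -0.333745.
Step k = 3:
  phi_33 = [rho(3) - phi_21 rho(2) - phi_22 rho(1)] / [1 - phi_21 rho(1) - phi_22 rho(2)]
    numerator   = 0.4481 - (-0.333745)(-0.1725) - (-0.260842)(-0.2647) = 0.32148404
    denominator = 1 - (-0.333745)(-0.2647) - (-0.260842)(-0.1725) = 0.86666242
  phi_33 = 0.32148404 / 0.86666242 = 0.3709.
Therefore phi_{33} = 0.3709.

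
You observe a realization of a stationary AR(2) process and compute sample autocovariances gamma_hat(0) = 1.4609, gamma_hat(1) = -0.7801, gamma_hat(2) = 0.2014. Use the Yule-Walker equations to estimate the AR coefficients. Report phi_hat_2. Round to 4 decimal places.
\hat\phi_{2} = -0.2060

The Yule-Walker equations for an AR(p) process read, in matrix form,
  Gamma_p phi = r_p,   with   (Gamma_p)_{ij} = gamma(|i - j|),
                       (r_p)_i = gamma(i),   i,j = 1..p.
Substitute the sample gammas (Toeplitz matrix and right-hand side of size 2):
  Gamma_p = [[1.4609, -0.7801], [-0.7801, 1.4609]]
  r_p     = [-0.7801, 0.2014]
Written out:
  1.4609 phi_1 - 0.7801 phi_2 = -0.7801
  -0.7801 phi_1 + 1.4609 phi_2 = 0.2014
Solve by Cramer's rule:
  det = gamma(0)^2 - gamma(1)^2 = (1.4609)^2 - (-0.7801)^2 = 2.13422881 - 0.60855601 = 1.5256728
  phi_hat_1 = [gamma(1) gamma(0) - gamma(1) gamma(2)] / det = [(-0.7801)(1.4609) - (-0.7801)(0.2014)] / 1.5256728 = -0.98253595 / 1.5256728 = -0.644
  phi_hat_2 = [gamma(0) gamma(2) - gamma(1)^2] / det = [(1.4609)(0.2014) - (-0.7801)^2] / 1.5256728 = -0.31433075 / 1.5256728 = -0.206
So phi_hat = [-0.6440, -0.2060].
Therefore phi_hat_2 = -0.2060.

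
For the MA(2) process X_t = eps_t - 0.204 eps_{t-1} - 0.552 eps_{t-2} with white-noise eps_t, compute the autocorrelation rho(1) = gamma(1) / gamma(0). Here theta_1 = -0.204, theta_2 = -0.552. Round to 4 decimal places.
\rho(1) = -0.0679

For an MA(q) process with theta_0 = 1, the autocovariance is
  gamma(k) = sigma^2 * sum_{i=0..q-k} theta_i * theta_{i+k},
and rho(k) = gamma(k) / gamma(0). Sigma^2 cancels.
  numerator   = (1)*(-0.204) + (-0.204)*(-0.552) = -0.091392.
  denominator = (1)^2 + (-0.204)^2 + (-0.552)^2 = 1.34632.
  rho(1) = -0.091392 / 1.34632 = -0.0679.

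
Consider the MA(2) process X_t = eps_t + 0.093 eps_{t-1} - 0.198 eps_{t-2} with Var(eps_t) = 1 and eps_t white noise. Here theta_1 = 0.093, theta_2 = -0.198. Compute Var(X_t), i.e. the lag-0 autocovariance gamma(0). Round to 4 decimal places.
\gamma(0) = 1.0479

For an MA(q) process X_t = eps_t + sum_i theta_i eps_{t-i} with
Var(eps_t) = sigma^2, the variance is
  gamma(0) = sigma^2 * (1 + sum_i theta_i^2).
  sum_i theta_i^2 = (0.093)^2 + (-0.198)^2 = 0.008649 + 0.039204 = 0.047853.
  gamma(0) = 1 * (1 + 0.047853) = 1 * 1.047853 = 1.047853, which rounds to 1.0479.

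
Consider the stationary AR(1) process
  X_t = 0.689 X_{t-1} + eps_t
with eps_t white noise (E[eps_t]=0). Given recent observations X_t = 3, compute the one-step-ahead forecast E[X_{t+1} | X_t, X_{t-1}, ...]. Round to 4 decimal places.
E[X_{t+1} \mid \mathcal F_t] = 2.0670

For an AR(p) model X_t = c + sum_i phi_i X_{t-i} + eps_t, the
one-step-ahead conditional mean is
  E[X_{t+1} | X_t, ...] = c + sum_i phi_i X_{t+1-i}.
Substitute known values:
  E[X_{t+1} | ...] = (0.689) * (3)
                   = 2.0670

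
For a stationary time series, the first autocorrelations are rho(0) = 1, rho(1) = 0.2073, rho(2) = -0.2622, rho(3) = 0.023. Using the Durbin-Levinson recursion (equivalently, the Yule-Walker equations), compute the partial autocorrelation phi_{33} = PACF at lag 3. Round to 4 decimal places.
\phi_{33} = 0.1870

The PACF at lag k is phi_{kk}, the last component of the solution
to the Yule-Walker system G_k phi = r_k where
  (G_k)_{ij} = rho(|i - j|), (r_k)_i = rho(i), i,j = 1..k.
Equivalently, Durbin-Levinson gives phi_{kk} iteratively:
  phi_{11} = rho(1)
  phi_{kk} = [rho(k) - sum_{j=1..k-1} phi_{k-1,j} rho(k-j)]
            / [1 - sum_{j=1..k-1} phi_{k-1,j} rho(j)],
  phi_{k,j} = phi_{k-1,j} - phi_{kk} phi_{k-1,k-j},  j = 1..k-1.
Step k = 1:
  phi_11 = rho(1) = 0.2073.
Step k = 2:
  phi_22 = [rho(2) - phi_11 rho(1)] / [1 - phi_11 rho(1)] = [-0.2622 - (0.2073)(0.2073)] / [1 - (0.2073)(0.2073)]
         = -0.30517329 / 0.95702671 = -0.318876.
  Update: phi_21 = phi_11 - phi_22 phi_11 = 0.2073 - (-0.318876)(0.2073) = 0.273403.
Step k = 3:
  phi_33 = [rho(3) - phi_21 rho(2) - phi_22 rho(1)] / [1 - phi_21 rho(1) - phi_22 rho(2)]
    numerator   = 0.023 - (0.273403)(-0.2622) - (-0.318876)(0.2073) = 0.16078938
    denominator = 1 - (0.273403)(0.2073) - (-0.318876)(-0.2622) = 0.85971413
  phi_33 = 0.16078938 / 0.85971413 = 0.187.
Therefore phi_{33} = 0.1870.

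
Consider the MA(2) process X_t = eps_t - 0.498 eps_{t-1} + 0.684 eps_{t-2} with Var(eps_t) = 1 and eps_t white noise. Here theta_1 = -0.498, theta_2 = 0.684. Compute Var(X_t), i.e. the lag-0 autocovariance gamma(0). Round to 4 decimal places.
\gamma(0) = 1.7159

For an MA(q) process X_t = eps_t + sum_i theta_i eps_{t-i} with
Var(eps_t) = sigma^2, the variance is
  gamma(0) = sigma^2 * (1 + sum_i theta_i^2).
  sum_i theta_i^2 = (-0.498)^2 + (0.684)^2 = 0.248004 + 0.467856 = 0.71586.
  gamma(0) = 1 * (1 + 0.71586) = 1 * 1.71586 = 1.71586, which rounds to 1.7159.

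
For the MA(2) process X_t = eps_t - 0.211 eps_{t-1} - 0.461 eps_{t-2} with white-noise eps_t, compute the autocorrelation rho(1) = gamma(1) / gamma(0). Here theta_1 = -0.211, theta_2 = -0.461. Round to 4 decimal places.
\rho(1) = -0.0905

For an MA(q) process with theta_0 = 1, the autocovariance is
  gamma(k) = sigma^2 * sum_{i=0..q-k} theta_i * theta_{i+k},
and rho(k) = gamma(k) / gamma(0). Sigma^2 cancels.
  numerator   = (1)*(-0.211) + (-0.211)*(-0.461) = -0.113729.
  denominator = (1)^2 + (-0.211)^2 + (-0.461)^2 = 1.257042.
  rho(1) = -0.113729 / 1.257042 = -0.0905.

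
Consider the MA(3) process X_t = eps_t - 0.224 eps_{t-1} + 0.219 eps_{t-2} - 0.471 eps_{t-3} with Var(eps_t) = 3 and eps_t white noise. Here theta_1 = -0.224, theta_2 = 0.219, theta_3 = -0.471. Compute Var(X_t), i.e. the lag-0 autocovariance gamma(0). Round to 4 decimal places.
\gamma(0) = 3.9599

For an MA(q) process X_t = eps_t + sum_i theta_i eps_{t-i} with
Var(eps_t) = sigma^2, the variance is
  gamma(0) = sigma^2 * (1 + sum_i theta_i^2).
  sum_i theta_i^2 = (-0.224)^2 + (0.219)^2 + (-0.471)^2 = 0.050176 + 0.047961 + 0.221841 = 0.319978.
  gamma(0) = 3 * (1 + 0.319978) = 3 * 1.319978 = 3.959934, which rounds to 3.9599.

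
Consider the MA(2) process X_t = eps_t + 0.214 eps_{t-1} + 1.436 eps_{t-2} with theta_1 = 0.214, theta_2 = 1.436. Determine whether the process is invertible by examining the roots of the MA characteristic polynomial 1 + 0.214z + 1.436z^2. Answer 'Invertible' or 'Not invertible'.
\text{Not invertible}

The MA(q) characteristic polynomial is P(z) = 1 + 0.214z + 1.436z^2.
Invertibility requires all roots to lie outside the unit circle, i.e. |z| > 1 for every root.
Set 1 + (0.214) z + (1.436) z^2 = 0, i.e. a z^2 + b z + c = 0 with a = 1.436, b = 0.214, c = 1.
Discriminant D = b^2 - 4ac = (0.214)^2 - 4*(1.436)*1 = 0.045796 - (5.744) = -5.698204.
D < 0, so the roots are the complex-conjugate pair z = (-b +/- i sqrt(-D)) / (2a) = -0.0745 +/- 0.8312i.
For a conjugate pair |z|^2 = z * conj(z) = (product of roots) = c/a = 1/(1.436) = 0.696379, so |z| = sqrt(0.696379) = 0.8345 for both roots.
Moduli of all roots: 0.8345, 0.8345.
All moduli strictly greater than 1? No.
Verdict: Not invertible.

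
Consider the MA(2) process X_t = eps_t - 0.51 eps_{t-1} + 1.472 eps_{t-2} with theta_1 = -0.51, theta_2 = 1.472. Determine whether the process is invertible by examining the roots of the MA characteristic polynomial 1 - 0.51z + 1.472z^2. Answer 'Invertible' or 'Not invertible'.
\text{Not invertible}

The MA(q) characteristic polynomial is P(z) = 1 - 0.51z + 1.472z^2.
Invertibility requires all roots to lie outside the unit circle, i.e. |z| > 1 for every root.
Set 1 + (-0.51) z + (1.472) z^2 = 0, i.e. a z^2 + b z + c = 0 with a = 1.472, b = -0.51, c = 1.
Discriminant D = b^2 - 4ac = (-0.51)^2 - 4*(1.472)*1 = 0.2601 - (5.888) = -5.6279.
D < 0, so the roots are the complex-conjugate pair z = (-b +/- i sqrt(-D)) / (2a) = 0.1732 +/- 0.8058i.
For a conjugate pair |z|^2 = z * conj(z) = (product of roots) = c/a = 1/(1.472) = 0.679348, so |z| = sqrt(0.679348) = 0.8242 for both roots.
Moduli of all roots: 0.8242, 0.8242.
All moduli strictly greater than 1? No.
Verdict: Not invertible.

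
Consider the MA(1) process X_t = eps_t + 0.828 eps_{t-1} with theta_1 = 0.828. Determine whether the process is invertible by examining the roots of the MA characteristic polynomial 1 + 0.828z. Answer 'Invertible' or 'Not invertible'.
\text{Invertible}

The MA(q) characteristic polynomial is P(z) = 1 + 0.828z.
Invertibility requires all roots to lie outside the unit circle, i.e. |z| > 1 for every root.
This is linear in z: 1 + (0.828) z = 0  =>  z = -1/(0.828) = -1.207729,  |z| = 1.207729.
Moduli of all roots: 1.2077.
All moduli strictly greater than 1? Yes.
Verdict: Invertible.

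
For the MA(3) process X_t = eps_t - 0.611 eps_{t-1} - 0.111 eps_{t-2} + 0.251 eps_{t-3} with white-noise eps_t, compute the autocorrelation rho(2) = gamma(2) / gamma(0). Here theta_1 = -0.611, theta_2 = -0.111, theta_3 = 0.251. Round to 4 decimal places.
\rho(2) = -0.1825

For an MA(q) process with theta_0 = 1, the autocovariance is
  gamma(k) = sigma^2 * sum_{i=0..q-k} theta_i * theta_{i+k},
and rho(k) = gamma(k) / gamma(0). Sigma^2 cancels.
  numerator   = (1)*(-0.111) + (-0.611)*(0.251) = -0.264361.
  denominator = (1)^2 + (-0.611)^2 + (-0.111)^2 + (0.251)^2 = 1.448643.
  rho(2) = -0.264361 / 1.448643 = -0.1825.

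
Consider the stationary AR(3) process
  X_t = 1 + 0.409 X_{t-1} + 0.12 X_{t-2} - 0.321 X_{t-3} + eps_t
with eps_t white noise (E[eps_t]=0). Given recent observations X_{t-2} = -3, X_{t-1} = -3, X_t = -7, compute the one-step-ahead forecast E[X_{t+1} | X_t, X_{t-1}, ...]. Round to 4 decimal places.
E[X_{t+1} \mid \mathcal F_t] = -1.2600

For an AR(p) model X_t = c + sum_i phi_i X_{t-i} + eps_t, the
one-step-ahead conditional mean is
  E[X_{t+1} | X_t, ...] = c + sum_i phi_i X_{t+1-i}.
Substitute known values:
  E[X_{t+1} | ...] = 1 + (0.409) * (-7) + (0.12) * (-3) + (-0.321) * (-3)
                   = -1.2600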